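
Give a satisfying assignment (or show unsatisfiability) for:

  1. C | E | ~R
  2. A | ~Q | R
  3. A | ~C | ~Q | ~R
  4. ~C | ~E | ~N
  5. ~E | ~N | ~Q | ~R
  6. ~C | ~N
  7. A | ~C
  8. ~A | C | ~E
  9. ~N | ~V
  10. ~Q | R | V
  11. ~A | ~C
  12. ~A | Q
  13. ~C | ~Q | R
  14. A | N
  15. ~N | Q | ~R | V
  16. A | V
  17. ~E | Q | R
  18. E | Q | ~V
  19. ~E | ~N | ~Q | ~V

Set N = False.
  then (A | N) forces A = True.
  then (~A | ~C) forces C = False.
  then (~A | Q) forces Q = True.
  then (~A | C | ~E) forces E = False.
  then (C | E | ~R) forces R = False.
  then (~Q | R | V) forces V = True.
All clauses satisfied.

N = False, Q = True, A = True, E = False, R = False, V = True, C = False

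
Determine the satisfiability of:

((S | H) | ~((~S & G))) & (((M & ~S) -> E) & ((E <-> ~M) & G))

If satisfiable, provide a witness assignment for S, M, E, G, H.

S = False; M = False; E = True; G = True; H = True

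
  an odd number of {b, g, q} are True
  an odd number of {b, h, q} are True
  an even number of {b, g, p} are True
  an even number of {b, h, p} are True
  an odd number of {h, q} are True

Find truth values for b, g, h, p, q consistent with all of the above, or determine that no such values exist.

b = False, g = False, h = False, p = False, q = True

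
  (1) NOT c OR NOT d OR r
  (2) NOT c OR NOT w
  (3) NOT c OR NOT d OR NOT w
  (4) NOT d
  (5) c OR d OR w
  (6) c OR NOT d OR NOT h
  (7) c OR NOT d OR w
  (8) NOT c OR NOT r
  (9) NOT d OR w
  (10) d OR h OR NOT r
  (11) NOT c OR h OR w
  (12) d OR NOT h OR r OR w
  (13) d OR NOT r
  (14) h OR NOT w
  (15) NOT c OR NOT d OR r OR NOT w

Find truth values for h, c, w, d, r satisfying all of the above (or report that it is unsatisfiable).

h = True, c = False, w = True, d = False, r = False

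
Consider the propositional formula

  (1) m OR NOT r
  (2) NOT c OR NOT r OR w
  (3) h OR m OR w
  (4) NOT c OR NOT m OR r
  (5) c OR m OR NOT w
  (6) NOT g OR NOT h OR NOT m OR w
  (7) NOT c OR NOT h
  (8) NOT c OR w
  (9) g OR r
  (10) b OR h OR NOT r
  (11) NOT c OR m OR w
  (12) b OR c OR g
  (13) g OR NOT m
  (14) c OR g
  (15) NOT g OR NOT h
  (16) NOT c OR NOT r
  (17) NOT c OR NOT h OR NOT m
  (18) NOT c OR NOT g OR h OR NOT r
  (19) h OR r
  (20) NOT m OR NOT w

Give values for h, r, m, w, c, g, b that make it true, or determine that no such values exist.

h = False, r = True, m = True, w = False, c = False, g = True, b = True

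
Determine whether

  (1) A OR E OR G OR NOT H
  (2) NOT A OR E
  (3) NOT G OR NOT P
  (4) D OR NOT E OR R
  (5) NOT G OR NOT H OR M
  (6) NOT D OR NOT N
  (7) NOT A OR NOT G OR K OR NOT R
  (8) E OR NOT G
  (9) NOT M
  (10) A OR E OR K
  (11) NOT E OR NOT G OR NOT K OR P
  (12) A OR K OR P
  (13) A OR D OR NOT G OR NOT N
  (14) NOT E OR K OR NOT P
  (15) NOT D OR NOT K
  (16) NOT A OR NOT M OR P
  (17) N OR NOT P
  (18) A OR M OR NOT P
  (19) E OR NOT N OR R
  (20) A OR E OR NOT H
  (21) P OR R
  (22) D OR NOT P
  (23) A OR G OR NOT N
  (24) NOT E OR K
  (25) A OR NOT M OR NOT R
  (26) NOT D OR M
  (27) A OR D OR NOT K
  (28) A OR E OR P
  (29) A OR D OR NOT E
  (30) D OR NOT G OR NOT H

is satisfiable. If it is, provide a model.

P: False; G: False; K: True; H: False; D: False; N: False; M: False; A: True; R: True; E: True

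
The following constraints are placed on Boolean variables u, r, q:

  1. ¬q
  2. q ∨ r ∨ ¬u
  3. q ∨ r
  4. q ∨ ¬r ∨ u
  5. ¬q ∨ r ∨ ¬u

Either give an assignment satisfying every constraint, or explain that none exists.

u: True; r: True; q: False

Unit clause (¬q) forces q = False.
In (q ∨ r) only r is left, so r = True.
In (q ∨ ¬r ∨ u) only u is left, so u = True.
Check each clause:
  (¬q): ¬q holds.
  (q ∨ r ∨ ¬u): r holds.
  (q ∨ r): r holds.
  (q ∨ ¬r ∨ u): u holds.
  (¬q ∨ r ∨ ¬u): ¬q holds.
All clauses satisfied.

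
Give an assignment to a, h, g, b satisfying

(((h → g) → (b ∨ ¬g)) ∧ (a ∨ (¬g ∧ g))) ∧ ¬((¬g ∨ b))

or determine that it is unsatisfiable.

Case g = True: the formula simplifies to (b ∧ a) ∧ ¬b.
  b = True: the conjunct ¬b is False.
  b = False: the conjunct b is False.
Case g = False: the conjunct ¬((¬g ∨ b)) becomes ¬((True ∨ b)) = False.
Both cases fail — unsatisfiable.

The formula is unsatisfiable.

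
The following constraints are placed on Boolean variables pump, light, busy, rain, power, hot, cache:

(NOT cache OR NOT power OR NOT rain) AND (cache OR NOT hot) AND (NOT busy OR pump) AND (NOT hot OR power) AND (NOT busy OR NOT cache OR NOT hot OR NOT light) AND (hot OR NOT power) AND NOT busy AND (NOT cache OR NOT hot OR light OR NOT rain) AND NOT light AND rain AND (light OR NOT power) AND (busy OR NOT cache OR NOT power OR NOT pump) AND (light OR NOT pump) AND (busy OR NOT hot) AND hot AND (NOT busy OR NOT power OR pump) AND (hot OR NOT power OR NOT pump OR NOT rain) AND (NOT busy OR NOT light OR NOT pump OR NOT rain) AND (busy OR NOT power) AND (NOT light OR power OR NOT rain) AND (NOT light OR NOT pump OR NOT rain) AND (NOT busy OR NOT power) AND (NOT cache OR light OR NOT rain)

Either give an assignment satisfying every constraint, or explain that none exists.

Case hot = True:
  (cache OR NOT hot) forces cache = True.
  (NOT hot OR power) forces power = True.
  (NOT cache OR NOT power OR NOT rain) forces rain = False.
  Clause (rain) is falsified — contradiction.
Case hot = False:
  Clause (hot) is falsified — contradiction.
Both cases fail, so the formula is unsatisfiable.

UNSATISFIABLE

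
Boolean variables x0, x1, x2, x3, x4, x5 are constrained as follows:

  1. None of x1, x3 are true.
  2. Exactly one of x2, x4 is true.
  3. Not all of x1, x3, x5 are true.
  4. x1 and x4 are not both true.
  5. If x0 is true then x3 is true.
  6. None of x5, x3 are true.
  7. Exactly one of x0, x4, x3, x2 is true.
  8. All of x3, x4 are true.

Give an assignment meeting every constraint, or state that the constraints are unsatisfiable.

The formula is unsatisfiable.

Case x3 = True:
  Constraint (1) is violated (x3=T) — contradiction.
Case x3 = False:
  Constraint (8) is violated (x3=F) — contradiction.
Both cases fail — unsatisfiable.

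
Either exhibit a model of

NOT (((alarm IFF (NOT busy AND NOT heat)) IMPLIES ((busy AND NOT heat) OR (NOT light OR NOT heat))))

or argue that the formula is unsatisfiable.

heat = True, light = True, busy = False, alarm = False

  NOT (((alarm IFF (NOT busy AND NOT heat)) IMPLIES ((busy AND NOT heat) OR (NOT light OR NOT heat)))) = True
    (alarm IFF (NOT busy AND NOT heat)) IMPLIES ((busy AND NOT heat) OR (NOT light OR NOT heat)) = False
      alarm IFF (NOT busy AND NOT heat) = True
        NOT busy AND NOT heat = False
          NOT busy = True
          NOT heat = False
      (busy AND NOT heat) OR (NOT light OR NOT heat) = False
        busy AND NOT heat = False
          NOT heat = False
        NOT light OR NOT heat = False
          NOT light = False
          NOT heat = False
The formula evaluates to True.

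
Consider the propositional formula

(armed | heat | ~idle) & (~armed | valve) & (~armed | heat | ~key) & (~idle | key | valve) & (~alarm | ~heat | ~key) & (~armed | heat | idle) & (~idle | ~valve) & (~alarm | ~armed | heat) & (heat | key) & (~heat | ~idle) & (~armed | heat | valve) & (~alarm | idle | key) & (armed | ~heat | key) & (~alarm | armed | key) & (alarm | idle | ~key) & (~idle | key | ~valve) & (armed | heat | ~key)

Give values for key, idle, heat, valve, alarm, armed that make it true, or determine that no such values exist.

Set key = False.
  then (heat | key) forces heat = True.
  then (~heat | ~idle) forces idle = False.
  then (~alarm | idle | key) forces alarm = False.
  then (armed | ~heat | key) forces armed = True.
  then (~armed | valve) forces valve = True.
All clauses satisfied.

key = False, idle = False, heat = True, valve = True, alarm = False, armed = True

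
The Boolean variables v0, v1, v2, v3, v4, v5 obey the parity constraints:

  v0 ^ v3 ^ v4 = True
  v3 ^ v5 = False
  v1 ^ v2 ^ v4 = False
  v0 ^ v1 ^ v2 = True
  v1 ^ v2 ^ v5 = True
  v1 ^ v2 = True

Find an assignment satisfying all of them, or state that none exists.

v0 = False; v1 = True; v2 = False; v3 = False; v4 = True; v5 = False

v0 ^ v3 ^ v4 = F ^ F ^ T = True ✓
v3 ^ v5 = F ^ F = False ✓
v1 ^ v2 ^ v4 = T ^ F ^ T = False ✓
v0 ^ v1 ^ v2 = F ^ T ^ F = True ✓
v1 ^ v2 ^ v5 = T ^ F ^ F = True ✓
v1 ^ v2 = T ^ F = True ✓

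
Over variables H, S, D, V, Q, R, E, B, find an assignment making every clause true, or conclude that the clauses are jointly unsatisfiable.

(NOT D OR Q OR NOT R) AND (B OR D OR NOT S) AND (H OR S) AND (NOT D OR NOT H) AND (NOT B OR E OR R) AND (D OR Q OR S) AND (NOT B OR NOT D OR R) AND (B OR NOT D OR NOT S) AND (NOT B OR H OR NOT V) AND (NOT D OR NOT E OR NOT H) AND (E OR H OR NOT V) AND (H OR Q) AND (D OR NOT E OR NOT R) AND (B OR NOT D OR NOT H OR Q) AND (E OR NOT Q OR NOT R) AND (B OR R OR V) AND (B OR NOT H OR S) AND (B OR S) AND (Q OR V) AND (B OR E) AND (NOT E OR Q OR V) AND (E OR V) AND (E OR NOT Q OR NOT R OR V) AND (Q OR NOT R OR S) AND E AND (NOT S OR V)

H: True; S: False; D: False; V: False; Q: True; R: False; E: True; B: True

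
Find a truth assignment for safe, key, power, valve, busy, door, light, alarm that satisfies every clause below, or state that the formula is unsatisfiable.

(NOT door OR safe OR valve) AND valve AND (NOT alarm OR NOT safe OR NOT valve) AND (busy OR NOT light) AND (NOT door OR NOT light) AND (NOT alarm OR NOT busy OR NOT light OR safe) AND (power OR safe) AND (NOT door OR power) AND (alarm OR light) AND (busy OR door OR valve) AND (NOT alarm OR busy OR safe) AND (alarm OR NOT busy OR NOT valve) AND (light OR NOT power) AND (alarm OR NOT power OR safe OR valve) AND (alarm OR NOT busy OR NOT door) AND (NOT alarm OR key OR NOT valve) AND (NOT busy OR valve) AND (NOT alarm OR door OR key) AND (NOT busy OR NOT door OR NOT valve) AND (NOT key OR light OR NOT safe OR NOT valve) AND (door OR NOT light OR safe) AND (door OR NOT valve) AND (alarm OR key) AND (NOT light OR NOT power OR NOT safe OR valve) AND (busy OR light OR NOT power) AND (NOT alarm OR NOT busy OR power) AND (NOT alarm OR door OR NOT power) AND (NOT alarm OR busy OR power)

Unsatisfiable — no assignment works.

Case valve = True:
  (door OR NOT valve) forces door = True.
  (NOT door OR NOT light) forces light = False.
  (NOT door OR power) forces power = True.
  Clause (light OR NOT power) is falsified — contradiction.
Case valve = False:
  Clause (valve) is falsified — contradiction.
Both cases fail, so the formula is unsatisfiable.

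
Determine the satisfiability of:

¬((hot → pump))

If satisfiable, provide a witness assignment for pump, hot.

pump = False, hot = True

  ¬((hot → pump)) = True
    hot → pump = False
The formula evaluates to True.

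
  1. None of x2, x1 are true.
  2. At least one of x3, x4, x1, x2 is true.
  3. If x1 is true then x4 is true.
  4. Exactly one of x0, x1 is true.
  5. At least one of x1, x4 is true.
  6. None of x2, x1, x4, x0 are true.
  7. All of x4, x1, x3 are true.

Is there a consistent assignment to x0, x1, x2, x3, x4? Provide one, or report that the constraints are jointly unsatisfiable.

Unsatisfiable — no assignment works.

Case x1 = True:
  Constraint (1) is violated (x1=T) — contradiction.
Case x1 = False:
  Constraint (7) is violated (x1=F) — contradiction.
Both cases fail — unsatisfiable.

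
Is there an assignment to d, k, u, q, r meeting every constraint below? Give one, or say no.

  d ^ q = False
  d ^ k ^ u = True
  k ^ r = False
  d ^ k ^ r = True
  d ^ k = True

d = True; k = False; u = False; q = True; r = False

d ^ q = T ^ T = False ✓
d ^ k ^ u = T ^ F ^ F = True ✓
k ^ r = F ^ F = False ✓
d ^ k ^ r = T ^ F ^ F = True ✓
d ^ k = T ^ F = True ✓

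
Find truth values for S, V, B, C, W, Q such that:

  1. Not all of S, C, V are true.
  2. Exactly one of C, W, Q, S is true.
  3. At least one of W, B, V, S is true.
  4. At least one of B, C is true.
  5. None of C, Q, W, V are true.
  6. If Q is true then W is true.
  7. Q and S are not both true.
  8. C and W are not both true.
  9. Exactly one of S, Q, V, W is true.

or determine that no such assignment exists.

S: True, V: False, B: True, C: False, W: False, Q: False

  (1) {S, C, V}: 1/3 true — not all ✓
  (2) {C, W, Q, S}: 1 true — exactly one ✓
  (3) {W, B, V, S}: 2 true — at least one ✓
  (4) {B, C}: 1 true — at least one ✓
  (5) {C, Q, W, V}: 0 true — none ✓
  (6) Q=F ⇒ W: vacuous ✓
  (7) Q=F, S=T — not both ✓
  (8) C=F, W=F — not both ✓
  (9) {S, Q, V, W}: 1 true — exactly one ✓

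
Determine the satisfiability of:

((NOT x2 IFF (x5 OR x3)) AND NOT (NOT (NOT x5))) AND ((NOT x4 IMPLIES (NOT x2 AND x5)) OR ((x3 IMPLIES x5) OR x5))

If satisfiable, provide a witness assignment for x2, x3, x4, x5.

x2 = True, x3 = False, x4 = True, x5 = False

  (NOT x2 IFF (x5 OR x3)) AND NOT (NOT (NOT x5)) = True
    NOT x2 IFF (x5 OR x3) = True
      NOT x2 = False
      x5 OR x3 = False
    NOT (NOT (NOT x5)) = True
      NOT (NOT x5) = False
        NOT x5 = True
  (NOT x4 IMPLIES (NOT x2 AND x5)) OR ((x3 IMPLIES x5) OR x5) = True
    NOT x4 IMPLIES (NOT x2 AND x5) = True
      NOT x4 = False
      NOT x2 AND x5 = False
        NOT x2 = False
    (x3 IMPLIES x5) OR x5 = True
      x3 IMPLIES x5 = True
Both conjuncts True, so the formula holds.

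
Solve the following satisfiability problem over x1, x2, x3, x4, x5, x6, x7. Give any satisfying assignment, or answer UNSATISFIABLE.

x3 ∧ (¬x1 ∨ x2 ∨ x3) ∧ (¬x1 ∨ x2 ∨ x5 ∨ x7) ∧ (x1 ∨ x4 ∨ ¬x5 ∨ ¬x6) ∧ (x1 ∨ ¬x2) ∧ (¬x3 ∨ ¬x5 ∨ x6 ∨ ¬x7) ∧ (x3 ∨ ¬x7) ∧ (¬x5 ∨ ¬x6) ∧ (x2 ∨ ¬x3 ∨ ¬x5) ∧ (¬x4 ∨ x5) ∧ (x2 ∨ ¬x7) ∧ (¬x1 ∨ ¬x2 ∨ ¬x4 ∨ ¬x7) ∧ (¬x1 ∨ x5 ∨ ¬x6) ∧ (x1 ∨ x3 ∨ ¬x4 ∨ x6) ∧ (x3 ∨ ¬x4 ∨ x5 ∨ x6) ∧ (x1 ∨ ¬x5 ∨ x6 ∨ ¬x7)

Unit clause (x3) forces x3 = True.
Set x1 = True.
Try x2 = False:
  (x2 ∨ ¬x3 ∨ ¬x5) forces x5 = False.
  (¬x1 ∨ x2 ∨ x5 ∨ x7) forces x7 = True.
  clause (x2 ∨ ¬x7) is falsified — backtrack.
So x2 = True.
Set x4 = False.
Set x5 = True.
  then (¬x5 ∨ ¬x6) forces x6 = False.
  then (¬x3 ∨ ¬x5 ∨ x6 ∨ ¬x7) forces x7 = False.
All clauses satisfied.

x1=T, x2=T, x3=T, x4=F, x5=T, x6=F, x7=F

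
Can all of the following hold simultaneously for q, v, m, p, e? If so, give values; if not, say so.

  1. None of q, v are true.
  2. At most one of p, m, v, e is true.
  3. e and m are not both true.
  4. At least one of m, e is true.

q = False; v = False; m = True; p = False; e = False

  (1) {q, v}: 0 true — none ✓
  (2) {p, m, v, e}: 1 true — at most one ✓
  (3) e=F, m=T — not both ✓
  (4) {m, e}: 1 true — at least one ✓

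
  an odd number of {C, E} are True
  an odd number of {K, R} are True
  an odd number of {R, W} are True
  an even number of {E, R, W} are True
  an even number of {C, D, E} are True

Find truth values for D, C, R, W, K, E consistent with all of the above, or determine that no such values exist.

D = True; C = False; R = False; W = True; K = True; E = True

{C, E}: 1 true → odd ✓
{K, R}: 1 true → odd ✓
{R, W}: 1 true → odd ✓
{E, R, W}: 2 true → even ✓
{C, D, E}: 2 true → even ✓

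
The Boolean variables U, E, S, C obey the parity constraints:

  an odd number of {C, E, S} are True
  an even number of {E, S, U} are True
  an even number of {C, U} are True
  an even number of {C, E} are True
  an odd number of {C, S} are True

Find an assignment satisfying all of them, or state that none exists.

No satisfying assignment exists.

Adding constraints 1, 2, 3 mod 2: every variable appears an even number of times on the left, so the left side is 0.
But the right sides sum to 1 (mod 2). 0 ≠ 1 — the system is inconsistent.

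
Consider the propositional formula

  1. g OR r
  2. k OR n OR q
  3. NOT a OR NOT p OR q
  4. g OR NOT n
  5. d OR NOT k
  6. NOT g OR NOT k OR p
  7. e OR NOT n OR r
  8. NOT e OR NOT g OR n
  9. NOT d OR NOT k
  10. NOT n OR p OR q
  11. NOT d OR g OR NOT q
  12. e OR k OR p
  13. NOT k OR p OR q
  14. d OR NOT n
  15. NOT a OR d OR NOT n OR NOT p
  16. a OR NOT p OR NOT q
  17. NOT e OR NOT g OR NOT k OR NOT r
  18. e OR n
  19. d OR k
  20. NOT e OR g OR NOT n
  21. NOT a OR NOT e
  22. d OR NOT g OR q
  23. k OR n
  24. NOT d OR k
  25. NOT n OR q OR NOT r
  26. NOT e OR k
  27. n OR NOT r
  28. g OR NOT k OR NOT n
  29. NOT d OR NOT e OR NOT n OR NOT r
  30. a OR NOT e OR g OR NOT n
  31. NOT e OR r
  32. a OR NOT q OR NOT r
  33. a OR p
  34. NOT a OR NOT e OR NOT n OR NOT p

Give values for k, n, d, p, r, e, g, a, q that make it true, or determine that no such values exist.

UNSATISFIABLE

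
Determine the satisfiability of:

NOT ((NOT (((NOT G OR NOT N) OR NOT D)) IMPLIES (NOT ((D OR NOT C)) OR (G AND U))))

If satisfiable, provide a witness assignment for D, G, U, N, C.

D=T, G=T, U=F, N=T, C=F

  NOT ((NOT (((NOT G OR NOT N) OR NOT D)) IMPLIES (NOT ((D OR NOT C)) OR (G AND U)))) = True
    NOT (((NOT G OR NOT N) OR NOT D)) IMPLIES (NOT ((D OR NOT C)) OR (G AND U)) = False
      NOT (((NOT G OR NOT N) OR NOT D)) = True
        (NOT G OR NOT N) OR NOT D = False
          NOT G OR NOT N = False
            NOT G = False
            NOT N = False
          NOT D = False
      NOT ((D OR NOT C)) OR (G AND U) = False
        NOT ((D OR NOT C)) = False
          D OR NOT C = True
            NOT C = True
        G AND U = False
The formula evaluates to True.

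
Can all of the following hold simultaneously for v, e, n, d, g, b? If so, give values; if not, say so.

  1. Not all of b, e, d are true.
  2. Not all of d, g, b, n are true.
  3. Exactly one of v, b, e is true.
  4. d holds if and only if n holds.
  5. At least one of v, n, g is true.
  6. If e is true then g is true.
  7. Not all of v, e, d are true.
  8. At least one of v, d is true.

v=T; e=F; n=F; d=F; g=F; b=F

  (1) {b, e, d}: 0/3 true — not all ✓
  (2) {d, g, b, n}: 0/4 true — not all ✓
  (3) {v, b, e}: 1 true — exactly one ✓
  (4) d=F, n=F — same ✓
  (5) {v, n, g}: 1 true — at least one ✓
  (6) e=F ⇒ g: vacuous ✓
  (7) {v, e, d}: 1/3 true — not all ✓
  (8) {v, d}: 1 true — at least one ✓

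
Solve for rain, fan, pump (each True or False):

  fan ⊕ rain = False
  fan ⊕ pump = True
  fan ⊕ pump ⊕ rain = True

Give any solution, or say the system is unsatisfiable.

rain=F, fan=F, pump=T

fan ⊕ rain = F ⊕ F = False ✓
fan ⊕ pump = F ⊕ T = True ✓
fan ⊕ pump ⊕ rain = F ⊕ T ⊕ F = True ✓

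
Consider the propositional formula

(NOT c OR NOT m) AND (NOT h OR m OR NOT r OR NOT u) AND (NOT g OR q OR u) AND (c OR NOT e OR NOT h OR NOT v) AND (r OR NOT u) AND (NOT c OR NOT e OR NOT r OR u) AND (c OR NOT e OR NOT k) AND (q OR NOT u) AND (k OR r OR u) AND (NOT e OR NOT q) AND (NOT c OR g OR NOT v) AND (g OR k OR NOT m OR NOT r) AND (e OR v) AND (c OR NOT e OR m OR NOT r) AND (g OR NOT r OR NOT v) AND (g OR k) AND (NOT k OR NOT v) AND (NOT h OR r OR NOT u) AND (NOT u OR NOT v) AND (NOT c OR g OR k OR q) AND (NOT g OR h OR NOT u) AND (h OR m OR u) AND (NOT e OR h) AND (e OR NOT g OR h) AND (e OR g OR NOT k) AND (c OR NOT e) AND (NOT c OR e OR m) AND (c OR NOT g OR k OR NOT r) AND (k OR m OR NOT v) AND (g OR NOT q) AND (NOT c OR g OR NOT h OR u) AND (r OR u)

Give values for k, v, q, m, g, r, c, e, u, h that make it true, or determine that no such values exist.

Case c = True:
  (NOT c OR NOT m) forces m = False.
  (NOT c OR e OR m) forces e = True.
  (NOT e OR NOT q) forces q = False.
  (q OR NOT u) forces u = False.
  (NOT g OR q OR u) forces g = False.
  (NOT c OR NOT e OR NOT r OR u) forces r = False.
  Clause (r OR u) is falsified — contradiction.
Case c = False:
  (c OR NOT e) forces e = False.
  (e OR v) forces v = True.
  (NOT k OR NOT v) forces k = False.
  (g OR k) forces g = True.
  (NOT u OR NOT v) forces u = False.
  (NOT g OR q OR u) forces q = True.
  (k OR r OR u) forces r = True.
  Clause (c OR NOT g OR k OR NOT r) is falsified — contradiction.
Both cases fail, so the formula is unsatisfiable.

The formula is unsatisfiable.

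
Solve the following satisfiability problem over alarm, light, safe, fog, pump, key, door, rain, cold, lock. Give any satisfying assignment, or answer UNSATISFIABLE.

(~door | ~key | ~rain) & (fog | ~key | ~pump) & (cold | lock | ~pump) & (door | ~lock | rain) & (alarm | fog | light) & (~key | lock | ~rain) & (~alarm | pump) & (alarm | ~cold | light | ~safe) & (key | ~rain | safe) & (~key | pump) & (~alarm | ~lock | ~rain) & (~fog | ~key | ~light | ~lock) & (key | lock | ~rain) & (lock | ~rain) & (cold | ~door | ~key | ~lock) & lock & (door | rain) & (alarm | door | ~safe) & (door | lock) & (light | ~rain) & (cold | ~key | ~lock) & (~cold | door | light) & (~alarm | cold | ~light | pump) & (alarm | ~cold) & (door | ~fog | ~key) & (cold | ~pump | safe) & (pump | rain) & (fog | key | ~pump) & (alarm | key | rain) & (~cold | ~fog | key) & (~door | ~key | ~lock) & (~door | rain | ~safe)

Unit clause (lock) forces lock = True.
Set alarm = False.
  then (alarm | ~cold) forces cold = False.
  then (cold | ~key | ~lock) forces key = False.
  then (alarm | key | rain) forces rain = True.
  then (key | ~rain | safe) forces safe = True.
  then (alarm | door | ~safe) forces door = True.
  then (light | ~rain) forces light = True.
Set fog = True.
Set pump = False.
All clauses satisfied.

alarm: False; light: True; safe: True; fog: True; pump: False; key: False; door: True; rain: True; cold: False; lock: True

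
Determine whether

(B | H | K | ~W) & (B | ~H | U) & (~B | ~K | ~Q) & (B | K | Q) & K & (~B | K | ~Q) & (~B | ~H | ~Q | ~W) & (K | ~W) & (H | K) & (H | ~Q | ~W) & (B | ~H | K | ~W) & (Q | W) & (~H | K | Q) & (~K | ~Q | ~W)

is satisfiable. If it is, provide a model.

B = True, U = False, W = True, K = True, Q = False, H = False

Unit clause (K) forces K = True.
Set B = True.
  then (~B | ~K | ~Q) forces Q = False.
  then (Q | W) forces W = True.
Set U = False.
Set H = False.
All clauses satisfied.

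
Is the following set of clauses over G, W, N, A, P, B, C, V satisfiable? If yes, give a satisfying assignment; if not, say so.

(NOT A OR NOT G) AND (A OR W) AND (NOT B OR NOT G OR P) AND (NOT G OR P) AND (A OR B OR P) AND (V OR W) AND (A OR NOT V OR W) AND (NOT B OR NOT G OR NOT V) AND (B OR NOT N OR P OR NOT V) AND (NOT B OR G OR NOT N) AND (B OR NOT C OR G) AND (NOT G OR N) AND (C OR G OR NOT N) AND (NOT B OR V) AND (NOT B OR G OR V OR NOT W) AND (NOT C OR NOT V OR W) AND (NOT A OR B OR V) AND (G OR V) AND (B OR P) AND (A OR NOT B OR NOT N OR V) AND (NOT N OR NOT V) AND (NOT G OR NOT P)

Try G = True:
  (NOT A OR NOT G) forces A = False.
  (A OR W) forces W = True.
  (NOT G OR P) forces P = True.
  clause (NOT G OR NOT P) is falsified — backtrack.
So G = False.
  then (G OR V) forces V = True.
  then (NOT N OR NOT V) forces N = False.
Set W = False.
  then (A OR W) forces A = True.
  then (NOT C OR NOT V OR W) forces C = False.
Set P = True.
Set B = False.
All clauses satisfied.

G: False, W: False, N: False, A: True, P: True, B: False, C: False, V: True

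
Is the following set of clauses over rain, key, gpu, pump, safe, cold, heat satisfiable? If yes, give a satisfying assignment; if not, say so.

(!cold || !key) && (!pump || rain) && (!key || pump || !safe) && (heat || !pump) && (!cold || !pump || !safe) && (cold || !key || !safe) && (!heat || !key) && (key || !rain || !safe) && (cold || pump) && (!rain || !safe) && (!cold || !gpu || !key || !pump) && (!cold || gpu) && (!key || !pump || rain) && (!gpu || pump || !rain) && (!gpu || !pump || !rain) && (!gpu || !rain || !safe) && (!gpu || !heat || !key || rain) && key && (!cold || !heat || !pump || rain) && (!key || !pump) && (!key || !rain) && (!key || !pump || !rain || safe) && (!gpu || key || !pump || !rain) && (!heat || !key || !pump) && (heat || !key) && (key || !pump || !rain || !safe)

The formula is unsatisfiable.

Case key = True:
  (!cold || !key) forces cold = False.
  (cold || !key || !safe) forces safe = False.
  (!heat || !key) forces heat = False.
  Clause (heat || !key) is falsified — contradiction.
Case key = False:
  Clause (key) is falsified — contradiction.
Both cases fail, so the formula is unsatisfiable.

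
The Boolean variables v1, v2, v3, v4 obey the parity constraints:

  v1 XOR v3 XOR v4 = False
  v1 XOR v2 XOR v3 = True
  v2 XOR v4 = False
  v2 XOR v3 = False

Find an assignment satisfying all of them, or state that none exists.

Adding constraints 1, 2, 3 mod 2: every variable appears an even number of times on the left, so the left side is 0.
But the right sides sum to 1 (mod 2). 0 ≠ 1 — the system is inconsistent.

UNSATISFIABLE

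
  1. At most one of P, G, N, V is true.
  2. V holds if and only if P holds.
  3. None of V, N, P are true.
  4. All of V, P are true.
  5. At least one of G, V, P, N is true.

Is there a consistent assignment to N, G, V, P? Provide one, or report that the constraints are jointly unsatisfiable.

Case V = True:
  Constraint (3) is violated (V=T) — contradiction.
Case V = False:
  Constraint (4) is violated (V=F) — contradiction.
Both cases fail — unsatisfiable.

No satisfying assignment exists.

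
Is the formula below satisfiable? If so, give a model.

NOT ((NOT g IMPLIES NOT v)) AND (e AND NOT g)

v = True; e = True; g = False

  NOT ((NOT g IMPLIES NOT v)) = True
    NOT g IMPLIES NOT v = False
      NOT g = True
      NOT v = False
  e AND NOT g = True
    NOT g = True
Both conjuncts True, so the formula holds.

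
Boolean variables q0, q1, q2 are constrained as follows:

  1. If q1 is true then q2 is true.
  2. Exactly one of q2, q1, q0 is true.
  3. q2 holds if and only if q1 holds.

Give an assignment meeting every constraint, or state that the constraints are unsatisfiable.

q0: True, q1: False, q2: False

  (1) q1=F ⇒ q2: vacuous ✓
  (2) {q2, q1, q0}: 1 true — exactly one ✓
  (3) q2=F, q1=F — same ✓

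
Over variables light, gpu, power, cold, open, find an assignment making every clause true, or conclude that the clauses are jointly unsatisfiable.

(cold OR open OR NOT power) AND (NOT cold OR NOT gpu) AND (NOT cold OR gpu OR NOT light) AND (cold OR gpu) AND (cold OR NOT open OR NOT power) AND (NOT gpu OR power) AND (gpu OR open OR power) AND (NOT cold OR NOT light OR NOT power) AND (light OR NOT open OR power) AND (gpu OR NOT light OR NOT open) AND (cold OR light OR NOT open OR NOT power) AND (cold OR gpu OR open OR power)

light: False; gpu: False; power: True; cold: True; open: False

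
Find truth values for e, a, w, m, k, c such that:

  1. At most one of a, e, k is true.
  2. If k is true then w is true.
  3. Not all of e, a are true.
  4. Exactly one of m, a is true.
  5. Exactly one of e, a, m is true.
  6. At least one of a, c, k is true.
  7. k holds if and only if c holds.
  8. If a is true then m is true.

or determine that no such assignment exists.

e: False, a: False, w: True, m: True, k: True, c: True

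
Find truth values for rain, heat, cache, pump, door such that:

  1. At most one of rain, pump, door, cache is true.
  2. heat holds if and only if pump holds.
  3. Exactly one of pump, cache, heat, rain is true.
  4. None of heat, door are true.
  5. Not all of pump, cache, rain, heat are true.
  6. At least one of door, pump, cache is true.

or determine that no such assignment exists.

rain: False; heat: False; cache: True; pump: False; door: False

  (1) {rain, pump, door, cache}: 1 true — at most one ✓
  (2) heat=F, pump=F — same ✓
  (3) {pump, cache, heat, rain}: 1 true — exactly one ✓
  (4) {heat, door}: 0 true — none ✓
  (5) {pump, cache, rain, heat}: 1/4 true — not all ✓
  (6) {door, pump, cache}: 1 true — at least one ✓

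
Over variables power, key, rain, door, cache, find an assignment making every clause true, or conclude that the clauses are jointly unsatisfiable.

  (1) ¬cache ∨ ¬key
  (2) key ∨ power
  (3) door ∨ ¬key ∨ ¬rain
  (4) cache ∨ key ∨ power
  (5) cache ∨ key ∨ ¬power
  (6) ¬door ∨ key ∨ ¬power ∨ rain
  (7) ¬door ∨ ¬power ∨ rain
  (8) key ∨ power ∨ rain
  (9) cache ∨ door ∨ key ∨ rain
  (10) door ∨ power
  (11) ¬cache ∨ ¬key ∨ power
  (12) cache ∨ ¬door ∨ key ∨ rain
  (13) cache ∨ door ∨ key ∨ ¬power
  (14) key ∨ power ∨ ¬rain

Set power = True.
Set key = False.
  then (cache ∨ key ∨ ¬power) forces cache = True.
Set rain = False.
  then (¬door ∨ key ∨ ¬power ∨ rain) forces door = False.
All clauses satisfied.

power = True, key = False, rain = False, door = False, cache = True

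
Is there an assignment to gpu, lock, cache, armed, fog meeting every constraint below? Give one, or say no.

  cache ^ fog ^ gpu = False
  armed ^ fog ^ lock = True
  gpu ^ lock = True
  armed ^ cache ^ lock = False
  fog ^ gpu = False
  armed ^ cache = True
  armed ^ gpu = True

Adding constraints 1, 2, 3, 6 mod 2: every variable appears an even number of times on the left, so the left side is 0.
But the right sides sum to 1 (mod 2). 0 ≠ 1 — the system is inconsistent.

Unsatisfiable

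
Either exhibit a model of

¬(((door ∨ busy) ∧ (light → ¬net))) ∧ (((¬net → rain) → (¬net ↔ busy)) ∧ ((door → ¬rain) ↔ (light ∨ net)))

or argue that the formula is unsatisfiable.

door = False; rain = True; busy = False; light = True; net = True

  ¬(((door ∨ busy) ∧ (light → ¬net))) = True
    (door ∨ busy) ∧ (light → ¬net) = False
      door ∨ busy = False
      light → ¬net = False
        ¬net = False
  ((¬net → rain) → (¬net ↔ busy)) ∧ ((door → ¬rain) ↔ (light ∨ net)) = True
    (¬net → rain) → (¬net ↔ busy) = True
      ¬net → rain = True
        ¬net = False
      ¬net ↔ busy = True
        ¬net = False
    (door → ¬rain) ↔ (light ∨ net) = True
      door → ¬rain = True
        ¬rain = False
      light ∨ net = True
Both conjuncts True, so the formula holds.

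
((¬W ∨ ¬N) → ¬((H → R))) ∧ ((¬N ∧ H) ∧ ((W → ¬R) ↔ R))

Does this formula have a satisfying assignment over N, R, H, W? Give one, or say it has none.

Case N = True: the conjunct ¬N is False.
Case N = False: the formula simplifies to ¬((H → R)) ∧ (H ∧ ((W → ¬R) ↔ R)).
  R = True: the conjunct ¬((H → R)) becomes ¬((H → True)) = False.
  R = False: the conjunct (W → ¬R) ↔ R becomes (W → True) ↔ False = False.
Both cases fail — unsatisfiable.

UNSATISFIABLE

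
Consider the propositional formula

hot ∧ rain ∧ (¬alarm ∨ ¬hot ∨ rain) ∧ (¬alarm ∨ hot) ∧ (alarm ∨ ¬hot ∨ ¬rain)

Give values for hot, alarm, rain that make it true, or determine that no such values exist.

Unit clause (hot) forces hot = True.
Unit clause (rain) forces rain = True.
In (alarm ∨ ¬hot ∨ ¬rain) only alarm is left, so alarm = True.
Check each clause:
  (hot): hot holds.
  (rain): rain holds.
  (¬alarm ∨ ¬hot ∨ rain): rain holds.
  (¬alarm ∨ hot): hot holds.
  (alarm ∨ ¬hot ∨ ¬rain): alarm holds.
All clauses satisfied.

hot = True, alarm = True, rain = True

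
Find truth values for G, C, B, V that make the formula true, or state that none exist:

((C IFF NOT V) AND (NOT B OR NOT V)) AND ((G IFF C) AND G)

G: True; C: True; B: True; V: False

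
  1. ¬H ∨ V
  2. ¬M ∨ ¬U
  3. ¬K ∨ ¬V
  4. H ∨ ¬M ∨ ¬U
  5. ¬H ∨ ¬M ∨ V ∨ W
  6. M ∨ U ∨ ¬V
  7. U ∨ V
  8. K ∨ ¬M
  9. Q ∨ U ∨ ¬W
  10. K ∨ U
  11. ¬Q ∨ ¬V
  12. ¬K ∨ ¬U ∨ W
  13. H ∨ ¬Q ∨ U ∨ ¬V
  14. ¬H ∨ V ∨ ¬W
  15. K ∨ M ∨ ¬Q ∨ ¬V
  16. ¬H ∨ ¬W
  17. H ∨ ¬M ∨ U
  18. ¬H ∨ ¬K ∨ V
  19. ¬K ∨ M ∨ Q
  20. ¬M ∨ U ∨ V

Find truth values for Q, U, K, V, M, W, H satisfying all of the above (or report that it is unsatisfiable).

Set Q = True.
  then (¬Q ∨ ¬V) forces V = False.
  then (¬H ∨ V) forces H = False.
  then (U ∨ V) forces U = True.
  then (¬M ∨ ¬U) forces M = False.
Set K = False.
Set W = False.
All clauses satisfied.

Q: True, U: True, K: False, V: False, M: False, W: False, H: False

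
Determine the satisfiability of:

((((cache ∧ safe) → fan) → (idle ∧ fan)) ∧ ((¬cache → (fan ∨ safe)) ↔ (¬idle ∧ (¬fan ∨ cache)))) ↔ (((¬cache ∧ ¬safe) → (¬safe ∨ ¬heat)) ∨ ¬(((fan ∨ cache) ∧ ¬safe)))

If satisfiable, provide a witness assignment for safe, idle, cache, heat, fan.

safe = True, idle = False, cache = True, heat = True, fan = False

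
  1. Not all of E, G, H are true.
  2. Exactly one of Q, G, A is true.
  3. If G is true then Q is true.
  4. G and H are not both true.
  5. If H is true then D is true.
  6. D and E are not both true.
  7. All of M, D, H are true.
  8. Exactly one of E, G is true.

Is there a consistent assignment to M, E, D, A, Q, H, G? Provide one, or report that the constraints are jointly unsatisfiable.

Unsatisfiable — no assignment works.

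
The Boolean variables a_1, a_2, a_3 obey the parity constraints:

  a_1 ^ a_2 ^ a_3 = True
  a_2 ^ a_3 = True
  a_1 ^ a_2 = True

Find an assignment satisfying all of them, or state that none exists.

a_1: False, a_2: True, a_3: False

a_1 ^ a_2 ^ a_3 = F ^ T ^ F = True ✓
a_2 ^ a_3 = T ^ F = True ✓
a_1 ^ a_2 = F ^ T = True ✓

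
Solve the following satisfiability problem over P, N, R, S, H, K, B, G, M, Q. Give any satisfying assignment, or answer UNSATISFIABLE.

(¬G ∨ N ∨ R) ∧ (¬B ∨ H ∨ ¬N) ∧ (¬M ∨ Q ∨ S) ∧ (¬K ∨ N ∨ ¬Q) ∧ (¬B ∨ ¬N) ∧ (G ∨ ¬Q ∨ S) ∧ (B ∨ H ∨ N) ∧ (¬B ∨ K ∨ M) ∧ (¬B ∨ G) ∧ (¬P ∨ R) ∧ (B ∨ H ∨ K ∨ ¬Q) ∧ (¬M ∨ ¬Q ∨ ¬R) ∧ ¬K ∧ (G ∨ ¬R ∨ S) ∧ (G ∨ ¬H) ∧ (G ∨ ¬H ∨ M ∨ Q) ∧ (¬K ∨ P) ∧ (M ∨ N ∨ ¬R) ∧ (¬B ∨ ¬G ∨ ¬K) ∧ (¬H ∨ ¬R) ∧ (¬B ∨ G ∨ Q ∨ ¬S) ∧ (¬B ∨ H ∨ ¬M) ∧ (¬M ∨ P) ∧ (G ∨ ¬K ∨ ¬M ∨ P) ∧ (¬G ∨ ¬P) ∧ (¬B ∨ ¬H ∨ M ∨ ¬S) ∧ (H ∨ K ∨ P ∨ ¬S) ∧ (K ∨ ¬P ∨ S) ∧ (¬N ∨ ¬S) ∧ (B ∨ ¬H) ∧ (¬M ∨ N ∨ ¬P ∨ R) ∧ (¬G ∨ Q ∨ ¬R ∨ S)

Unit clause (¬K) forces K = False.
Set P = False.
  then (¬M ∨ P) forces M = False.
  then (¬B ∨ K ∨ M) forces B = False.
  then (B ∨ ¬H) forces H = False.
  then (B ∨ H ∨ N) forces N = True.
  then (B ∨ H ∨ K ∨ ¬Q) forces Q = False.
  then (H ∨ K ∨ P ∨ ¬S) forces S = False.
Set R = False.
Set G = False.
All clauses satisfied.

P=F, N=T, R=F, S=F, H=F, K=F, B=F, G=F, M=F, Q=F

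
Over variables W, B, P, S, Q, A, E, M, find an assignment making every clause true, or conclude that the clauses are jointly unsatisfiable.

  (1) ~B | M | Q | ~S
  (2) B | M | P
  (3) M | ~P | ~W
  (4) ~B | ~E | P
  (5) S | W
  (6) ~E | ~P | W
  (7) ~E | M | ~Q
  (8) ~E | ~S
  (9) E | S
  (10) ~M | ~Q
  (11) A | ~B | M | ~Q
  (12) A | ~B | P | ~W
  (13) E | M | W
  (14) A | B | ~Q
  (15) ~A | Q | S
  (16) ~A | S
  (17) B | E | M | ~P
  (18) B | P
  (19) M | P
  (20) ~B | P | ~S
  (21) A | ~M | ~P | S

W = True, B = True, P = True, S = True, Q = False, A = False, E = False, M = True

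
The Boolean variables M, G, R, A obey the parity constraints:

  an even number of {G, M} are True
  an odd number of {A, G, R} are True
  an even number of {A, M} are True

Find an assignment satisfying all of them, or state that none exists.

M: False; G: False; R: True; A: False

{G, M}: 0 true → even ✓
{A, G, R}: 1 true → odd ✓
{A, M}: 0 true → even ✓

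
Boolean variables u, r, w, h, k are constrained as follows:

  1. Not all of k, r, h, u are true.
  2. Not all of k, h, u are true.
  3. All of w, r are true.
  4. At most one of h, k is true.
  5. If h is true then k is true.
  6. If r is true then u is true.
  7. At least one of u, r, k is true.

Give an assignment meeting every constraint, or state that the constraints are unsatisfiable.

u=T, r=T, w=T, h=F, k=F

  (1) {k, r, h, u}: 2/4 true — not all ✓
  (2) {k, h, u}: 1/3 true — not all ✓
  (3) {w, r}: all 2 true ✓
  (4) {h, k}: 0 true — at most one ✓
  (5) h=F ⇒ k: vacuous ✓
  (6) r=T ⇒ u: T ✓
  (7) {u, r, k}: 2 true — at least one ✓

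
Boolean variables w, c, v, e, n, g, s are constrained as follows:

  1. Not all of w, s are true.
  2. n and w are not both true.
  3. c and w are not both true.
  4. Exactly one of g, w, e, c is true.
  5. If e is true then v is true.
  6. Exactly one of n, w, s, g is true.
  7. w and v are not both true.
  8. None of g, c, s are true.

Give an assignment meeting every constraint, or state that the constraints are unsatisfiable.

w = True, c = False, v = False, e = False, n = False, g = False, s = False

  (1) {w, s}: 1/2 true — not all ✓
  (2) n=F, w=T — not both ✓
  (3) c=F, w=T — not both ✓
  (4) {g, w, e, c}: 1 true — exactly one ✓
  (5) e=F ⇒ v: vacuous ✓
  (6) {n, w, s, g}: 1 true — exactly one ✓
  (7) w=T, v=F — not both ✓
  (8) {g, c, s}: 0 true — none ✓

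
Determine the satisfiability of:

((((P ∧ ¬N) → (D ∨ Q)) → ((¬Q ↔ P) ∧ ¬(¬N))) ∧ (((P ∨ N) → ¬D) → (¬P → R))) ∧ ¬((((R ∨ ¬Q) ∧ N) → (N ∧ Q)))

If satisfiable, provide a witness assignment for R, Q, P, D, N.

R = True, Q = False, P = True, D = False, N = True

  (((P ∧ ¬N) → (D ∨ Q)) → ((¬Q ↔ P) ∧ ¬(¬N))) ∧ (((P ∨ N) → ¬D) → (¬P → R)) = True
    ((P ∧ ¬N) → (D ∨ Q)) → ((¬Q ↔ P) ∧ ¬(¬N)) = True
      (P ∧ ¬N) → (D ∨ Q) = True
        P ∧ ¬N = False
          ¬N = False
        D ∨ Q = False
      (¬Q ↔ P) ∧ ¬(¬N) = True
        ¬Q ↔ P = True
          ¬Q = True
        ¬(¬N) = True
          ¬N = False
    ((P ∨ N) → ¬D) → (¬P → R) = True
      (P ∨ N) → ¬D = True
        P ∨ N = True
        ¬D = True
      ¬P → R = True
        ¬P = False
  ¬((((R ∨ ¬Q) ∧ N) → (N ∧ Q))) = True
    ((R ∨ ¬Q) ∧ N) → (N ∧ Q) = False
      (R ∨ ¬Q) ∧ N = True
        R ∨ ¬Q = True
          ¬Q = True
      N ∧ Q = False
Both conjuncts True, so the formula holds.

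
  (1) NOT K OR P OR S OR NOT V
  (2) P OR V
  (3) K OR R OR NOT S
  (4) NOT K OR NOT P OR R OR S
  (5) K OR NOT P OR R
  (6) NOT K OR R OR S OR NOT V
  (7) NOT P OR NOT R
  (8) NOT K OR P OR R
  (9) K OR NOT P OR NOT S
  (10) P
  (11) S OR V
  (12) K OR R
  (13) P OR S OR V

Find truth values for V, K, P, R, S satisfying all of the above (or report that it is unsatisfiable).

Unit clause (P) forces P = True.
In (NOT P OR NOT R) only NOT R is left, so R = False.
In (K OR R) only K is left, so K = True.
In (NOT K OR NOT P OR R OR S) only S is left, so S = True.
Set V = True.
All clauses satisfied.

V=T, K=T, P=T, R=F, S=T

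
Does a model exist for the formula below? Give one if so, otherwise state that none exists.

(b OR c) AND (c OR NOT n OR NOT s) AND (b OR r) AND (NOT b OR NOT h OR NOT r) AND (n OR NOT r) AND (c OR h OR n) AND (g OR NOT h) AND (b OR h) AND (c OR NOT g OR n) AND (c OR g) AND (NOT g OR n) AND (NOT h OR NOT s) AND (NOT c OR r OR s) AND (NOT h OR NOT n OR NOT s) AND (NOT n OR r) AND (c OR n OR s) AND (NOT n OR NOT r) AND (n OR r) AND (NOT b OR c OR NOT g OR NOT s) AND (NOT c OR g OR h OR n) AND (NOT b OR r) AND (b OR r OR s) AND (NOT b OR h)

No satisfying assignment exists.

Case r = True:
  (n OR NOT r) forces n = True.
  Clause (NOT n OR NOT r) is falsified — contradiction.
Case r = False:
  (b OR r) forces b = True.
  Clause (NOT b OR r) is falsified — contradiction.
Both cases fail, so the formula is unsatisfiable.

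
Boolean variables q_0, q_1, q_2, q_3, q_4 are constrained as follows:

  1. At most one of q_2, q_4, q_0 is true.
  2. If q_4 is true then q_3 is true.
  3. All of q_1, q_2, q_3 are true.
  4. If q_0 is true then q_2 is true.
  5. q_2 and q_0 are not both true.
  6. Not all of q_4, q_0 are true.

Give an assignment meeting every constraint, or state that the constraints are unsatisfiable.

q_0 = False; q_1 = True; q_2 = True; q_3 = True; q_4 = False

  (1) {q_2, q_4, q_0}: 1 true — at most one ✓
  (2) q_4=F ⇒ q_3: vacuous ✓
  (3) {q_1, q_2, q_3}: all 3 true ✓
  (4) q_0=F ⇒ q_2: vacuous ✓
  (5) q_2=T, q_0=F — not both ✓
  (6) {q_4, q_0}: 0/2 true — not all ✓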